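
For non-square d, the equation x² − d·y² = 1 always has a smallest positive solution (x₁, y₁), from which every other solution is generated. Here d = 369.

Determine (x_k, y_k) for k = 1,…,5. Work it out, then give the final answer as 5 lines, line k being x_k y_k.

√369 = [19; 4,1,3,2,7,4,7,2,3,1,4,38, …], period ℓ=12 (even) → k=11
k=0  a_k=19  p_k/q_k = 19/1
k=1  a_k=4  p_k/q_k = 77/4
k=2  a_k=1  p_k/q_k = 96/5
k=3  a_k=3  p_k/q_k = 365/19
k=4  a_k=2  p_k/q_k = 826/43
k=5  a_k=7  p_k/q_k = 6147/320
k=6  a_k=4  p_k/q_k = 25414/1323
…
k=9  a_k=3  p_k/q_k = 1364557/71036
k=10  a_k=1  p_k/q_k = 1758061/91521
k=11  a_k=4  p_k/q_k = 8396801/437120
→ (8396801, 437120).  Check: 8396801²=70506267033601, 369·437120²=70506267033600, difference 1.
(8396801+437120√369)^2 = 141012534067201 + 7340819306240√369
(8396801+437120√369)^3 = 2368108374136006451201 + 123278797782910239360√369
(8396801+437120√369)^4 = 39769069528107045198367948801 + 2070295065004669620717268480√369
(8396801+437120√369)^5 = 667865925565355162349028245713920001 + 34767711344252426473018978470025600√369

8396801 437120
141012534067201 7340819306240
2368108374136006451201 123278797782910239360
39769069528107045198367948801 2070295065004669620717268480
667865925565355162349028245713920001 34767711344252426473018978470025600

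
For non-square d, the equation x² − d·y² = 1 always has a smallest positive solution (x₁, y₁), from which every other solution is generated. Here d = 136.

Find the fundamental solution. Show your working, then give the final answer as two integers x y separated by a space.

[11; 1,1,1,22] for √136; ℓ=4 ⇒ convergent index 3
a_0=11:  p_0=11·1+0=11,  q_0=11·0+1=1
…
a_2=1:  p_2=1·12+11=23,  q_2=1·1+1=2
a_3=1:  p_3=1·23+12=35,  q_3=1·2+1=3
fundamental: x₁=35, y₁=3  (since 1225 − 136·9 = 1)

35 3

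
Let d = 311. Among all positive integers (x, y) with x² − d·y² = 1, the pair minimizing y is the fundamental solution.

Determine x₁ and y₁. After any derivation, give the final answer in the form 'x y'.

16883880 957397

√311 = [17; 1,1,1,2,1,…,1,1,34, …], period ℓ=16 (even) → k=15
a_0=17:  p_0=17·1+0=17,  q_0=17·0+1=1
…
a_5=1:  p_5=1·141+53=194,  q_5=1·8+3=11
…
a_7=3:  p_7=3·1305+194=4109,  q_7=3·74+11=233
…
a_10=6:  p_10=6·217583+71158=1376656,  q_10=6·12338+4035=78063
a_11=1:  p_11=1·1376656+217583=1594239,  q_11=1·78063+12338=90401
a_12=2:  p_12=2·1594239+1376656=4565134,  q_12=2·90401+78063=258865
…
a_14=1:  p_14=1·6159373+4565134=10724507,  q_14=1·349266+258865=608131
a_15=1:  p_15=1·10724507+6159373=16883880,  q_15=1·608131+349266=957397
→ (16883880, 957397).  Check: 16883880²=285065403854400, 311·957397²=285065403854399, difference 1.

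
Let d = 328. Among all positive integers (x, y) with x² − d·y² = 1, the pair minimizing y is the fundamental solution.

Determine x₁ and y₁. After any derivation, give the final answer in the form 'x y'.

[18; 9,36] for √328; ℓ=2 ⇒ convergent index 1
a_0=18:  p_0=18·1+0=18,  q_0=18·0+1=1
a_1=9:  p_1=9·18+1=163,  q_1=9·1+0=9
→ (163, 9).  Check: 163²=26569, 328·9²=26568, difference 1.

163 9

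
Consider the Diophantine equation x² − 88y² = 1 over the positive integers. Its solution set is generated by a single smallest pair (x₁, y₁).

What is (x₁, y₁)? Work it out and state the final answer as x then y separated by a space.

√88 = [9; 2,1,1,1,2,18, …], period ℓ=6 (even) → k=5
k=0  a_k=9  p_k/q_k = 9/1
…
k=4  a_k=1  p_k/q_k = 75/8
k=5  a_k=2  p_k/q_k = 197/21
(x₁, y₁) = (197, 21);  197² − 88·21² = 1 ✓

197 21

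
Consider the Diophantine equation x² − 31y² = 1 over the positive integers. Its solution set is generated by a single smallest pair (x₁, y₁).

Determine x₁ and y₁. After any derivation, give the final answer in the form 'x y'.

√31 → a₀=5, period (1,1,3,5,3,1,1,10); ℓ=8 even so k=7
i=0: a=5 ⇒ p=5, q=1
i=1: a=1 ⇒ p=6, q=1
i=2: a=1 ⇒ p=11, q=2
i=3: a=3 ⇒ p=39, q=7
i=4: a=5 ⇒ p=206, q=37
i=5: a=3 ⇒ p=657, q=118
i=6: a=1 ⇒ p=863, q=155
i=7: a=1 ⇒ p=1520, q=273
→ (1520, 273).  Check: 1520²=2310400, 31·273²=2310399, difference 1.

1520 273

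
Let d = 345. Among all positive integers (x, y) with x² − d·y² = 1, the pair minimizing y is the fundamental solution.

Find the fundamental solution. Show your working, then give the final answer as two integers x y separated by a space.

6761 364

√345 → a₀=18, period (1,1,2,1,6,1,2,1,1,36); ℓ=10 even so k=9
i=0: a=18 ⇒ p=18, q=1
…
i=3: a=2 ⇒ p=93, q=5
…
i=5: a=6 ⇒ p=873, q=47
i=6: a=1 ⇒ p=1003, q=54
…
i=8: a=1 ⇒ p=3882, q=209
i=9: a=1 ⇒ p=6761, q=364
fundamental: x₁=6761, y₁=364  (since 45711121 − 345·132496 = 1)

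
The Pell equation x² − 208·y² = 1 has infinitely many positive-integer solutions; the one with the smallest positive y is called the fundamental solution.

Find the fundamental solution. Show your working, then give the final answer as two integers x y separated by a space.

√208 → a₀=14, period (2,2,1,2,2,28); ℓ=6 even so k=5
k=0  a_k=14  p_k/q_k = 14/1
…
k=3  a_k=1  p_k/q_k = 101/7
k=4  a_k=2  p_k/q_k = 274/19
k=5  a_k=2  p_k/q_k = 649/45
→ (649, 45).  Check: 649²=421201, 208·45²=421200, difference 1.

649 45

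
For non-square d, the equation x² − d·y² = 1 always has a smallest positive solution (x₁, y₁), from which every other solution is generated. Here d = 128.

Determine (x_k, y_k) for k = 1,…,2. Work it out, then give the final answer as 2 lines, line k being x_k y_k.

577 51
665857 58854

[11; 3,5,3,22] for √128; ℓ=4 ⇒ convergent index 3
k=0  a_k=11  p_k/q_k = 11/1
k=1  a_k=3  p_k/q_k = 34/3
k=2  a_k=5  p_k/q_k = 181/16
k=3  a_k=3  p_k/q_k = 577/51
(x₁, y₁) = (577, 51);  577² − 128·51² = 1 ✓
(x_2, y_2) = (577·577 + 128·51·51, 577·51 + 51·577) = (665857, 58854)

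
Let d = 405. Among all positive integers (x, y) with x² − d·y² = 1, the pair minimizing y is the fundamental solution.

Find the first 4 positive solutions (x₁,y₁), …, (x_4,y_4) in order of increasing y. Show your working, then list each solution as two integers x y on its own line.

161 8
51841 2576
16692641 829464
5374978561 267084832

√405 = [20; 8,40, …], period ℓ=2 (even) → k=1
i=0: a=20 ⇒ p=20, q=1
i=1: a=8 ⇒ p=161, q=8
fundamental: x₁=161, y₁=8  (since 25921 − 405·64 = 1)
(x_2, y_2) = (161·161 + 405·8·8, 161·8 + 8·161) = (51841, 2576)
(x_3, y_3) = (161·51841 + 405·8·2576, 161·2576 + 8·51841) = (16692641, 829464)
(x_4, y_4) = (161·16692641 + 405·8·829464, 161·829464 + 8·16692641) = (5374978561, 267084832)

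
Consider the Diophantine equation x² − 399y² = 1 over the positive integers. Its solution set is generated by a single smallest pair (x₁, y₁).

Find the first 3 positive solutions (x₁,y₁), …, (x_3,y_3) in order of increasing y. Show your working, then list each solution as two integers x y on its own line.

20 1
799 40
31940 1599

d=399: √d = [19; 1,38] (ℓ=2, even), read p_1/q_1
i=0: a=19 ⇒ p=19, q=1
i=1: a=1 ⇒ p=20, q=1
→ (20, 1).  Check: 20²=400, 399·1²=399, difference 1.
(20+1√399)^2 = 799 + 40√399
(20+1√399)^3 = 31940 + 1599√399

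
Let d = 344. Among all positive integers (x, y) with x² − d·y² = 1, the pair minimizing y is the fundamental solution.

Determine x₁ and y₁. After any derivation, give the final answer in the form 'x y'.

10405 561

√344 → a₀=18, period (1,1,4,1,3,1,4,1,1,36); ℓ=10 even so k=9
i=0: a=18 ⇒ p=18, q=1
i=1: a=1 ⇒ p=19, q=1
i=2: a=1 ⇒ p=37, q=2
i=3: a=4 ⇒ p=167, q=9
i=4: a=1 ⇒ p=204, q=11
i=5: a=3 ⇒ p=779, q=42
i=6: a=1 ⇒ p=983, q=53
i=7: a=4 ⇒ p=4711, q=254
i=8: a=1 ⇒ p=5694, q=307
i=9: a=1 ⇒ p=10405, q=561
→ (10405, 561).  Check: 10405²=108264025, 344·561²=108264024, difference 1.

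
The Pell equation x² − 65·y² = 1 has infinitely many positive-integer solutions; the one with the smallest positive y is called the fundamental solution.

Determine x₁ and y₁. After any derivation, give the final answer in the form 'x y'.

129 16

√65 = [8; 16, …], period ℓ=1 (odd) → k=1
a_0=8:  p_0=8·1+0=8,  q_0=8·0+1=1
a_1=16:  p_1=16·8+1=129,  q_1=16·1+0=16
(x₁, y₁) = (129, 16);  129² − 65·16² = 1 ✓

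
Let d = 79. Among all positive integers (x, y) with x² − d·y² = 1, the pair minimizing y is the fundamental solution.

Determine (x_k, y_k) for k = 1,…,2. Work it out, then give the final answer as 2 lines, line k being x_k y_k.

[8; 1,7,1,16] for √79; ℓ=4 ⇒ convergent index 3
a_0=8:  p_0=8·1+0=8,  q_0=8·0+1=1
…
a_2=7:  p_2=7·9+8=71,  q_2=7·1+1=8
a_3=1:  p_3=1·71+9=80,  q_3=1·8+1=9
(x₁, y₁) = (80, 9);  80² − 79·9² = 1 ✓
(x_2, y_2) = (80·80 + 79·9·9, 80·9 + 9·80) = (12799, 1440)

80 9
12799 1440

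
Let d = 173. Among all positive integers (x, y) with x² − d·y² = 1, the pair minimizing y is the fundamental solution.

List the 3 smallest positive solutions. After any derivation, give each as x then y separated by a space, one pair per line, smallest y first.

√173 → a₀=13, period (6,1,1,6,26); ℓ=5 odd so k=9
k=0  a_k=13  p_k/q_k = 13/1
k=1  a_k=6  p_k/q_k = 79/6
…
k=3  a_k=1  p_k/q_k = 171/13
…
k=6  a_k=6  p_k/q_k = 176552/13423
…
k=8  a_k=1  p_k/q_k = 382343/29069
k=9  a_k=6  p_k/q_k = 2499849/190060
→ (2499849, 190060).  Check: 2499849²=6249245022801, 173·190060²=6249245022800, difference 1.
k=2:  x_2 = 2499849·2499849+173·190060·190060 = 12498490045601,  y_2 = 2499849·190060+190060·2499849 = 950242601880
k=3:  x_3 = 2499849·12498490045601+173·190060·950242601880 = 62488675684008728649,  y_3 = 2499849·950242601880+190060·12498490045601 = 4750926036134042180

2499849 190060
12498490045601 950242601880
62488675684008728649 4750926036134042180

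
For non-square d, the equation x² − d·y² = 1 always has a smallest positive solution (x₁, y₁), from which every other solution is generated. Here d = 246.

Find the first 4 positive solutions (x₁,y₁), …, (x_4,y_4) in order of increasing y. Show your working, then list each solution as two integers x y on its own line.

88805 5662
15772656049 1005627820
2801381440774085 178609557104538
497553357680112580801 31722843436331366360

d=246: √d = [15; 1,2,5,1,14,1,5,2,1,30] (ℓ=10, even), read p_9/q_9
a_0=15:  p_0=15·1+0=15,  q_0=15·0+1=1
…
a_3=5:  p_3=5·47+16=251,  q_3=5·3+1=16
a_4=1:  p_4=1·251+47=298,  q_4=1·16+3=19
a_5=14:  p_5=14·298+251=4423,  q_5=14·19+16=282
…
a_8=2:  p_8=2·28028+4721=60777,  q_8=2·1787+301=3875
a_9=1:  p_9=1·60777+28028=88805,  q_9=1·3875+1787=5662
fundamental: x₁=88805, y₁=5662  (since 7886328025 − 246·32058244 = 1)
(88805+5662√246)^2 = 15772656049 + 1005627820√246
(88805+5662√246)^3 = 2801381440774085 + 178609557104538√246
(88805+5662√246)^4 = 497553357680112580801 + 31722843436331366360√246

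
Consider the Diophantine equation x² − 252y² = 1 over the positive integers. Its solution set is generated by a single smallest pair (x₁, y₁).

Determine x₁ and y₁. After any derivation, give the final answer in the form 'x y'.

127 8

√252 = [15; 1,6,1,30, …], period ℓ=4 (even) → k=3
k=0  a_k=15  p_k/q_k = 15/1
…
k=2  a_k=6  p_k/q_k = 111/7
k=3  a_k=1  p_k/q_k = 127/8
→ (127, 8).  Check: 127²=16129, 252·8²=16128, difference 1.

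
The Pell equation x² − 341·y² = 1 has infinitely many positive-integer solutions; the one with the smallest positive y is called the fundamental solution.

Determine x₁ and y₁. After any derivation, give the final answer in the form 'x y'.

10626551 575460

√341 = [18; 2,6,1,8,2,…,6,2,36, …], period ℓ=14 (even) → k=13
i=0: a=18 ⇒ p=18, q=1
i=1: a=2 ⇒ p=37, q=2
i=2: a=6 ⇒ p=240, q=13
…
i=5: a=2 ⇒ p=5189, q=281
i=6: a=1 ⇒ p=7645, q=414
…
i=8: a=1 ⇒ p=28124, q=1523
i=9: a=2 ⇒ p=76727, q=4155
…
i=12: a=6 ⇒ p=4953942, q=268271
i=13: a=2 ⇒ p=10626551, q=575460
→ (10626551, 575460).  Check: 10626551²=112923586155601, 341·575460²=112923586155600, difference 1.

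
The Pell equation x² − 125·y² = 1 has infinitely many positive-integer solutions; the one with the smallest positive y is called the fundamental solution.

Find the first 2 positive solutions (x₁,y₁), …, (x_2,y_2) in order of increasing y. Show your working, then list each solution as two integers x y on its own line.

930249 83204
1730726404001 154800875592

√125 → a₀=11, period (5,1,1,5,22); ℓ=5 odd so k=9
step 0: (11, 1)  from 11·(1,0) + (0,1)
step 1: (56, 5)  from 5·(11,1) + (1,0)
…
step 3: (123, 11)  from 1·(67,6) + (56,5)
step 4: (682, 61)  from 5·(123,11) + (67,6)
…
step 6: (76317, 6826)  from 5·(15127,1353) + (682,61)
…
step 8: (167761, 15005)  from 1·(91444,8179) + (76317,6826)
step 9: (930249, 83204)  from 5·(167761,15005) + (91444,8179)
→ (930249, 83204).  Check: 930249²=865363202001, 125·83204²=865363202000, difference 1.
k=2:  x_2 = 930249·930249+125·83204·83204 = 1730726404001,  y_2 = 930249·83204+83204·930249 = 154800875592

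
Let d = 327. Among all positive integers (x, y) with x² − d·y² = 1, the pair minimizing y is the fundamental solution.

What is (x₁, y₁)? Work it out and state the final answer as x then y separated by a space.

[18; 12,36] for √327; ℓ=2 ⇒ convergent index 1
i=0: a=18 ⇒ p=18, q=1
i=1: a=12 ⇒ p=217, q=12
(x₁, y₁) = (217, 12);  217² − 327·12² = 1 ✓

217 12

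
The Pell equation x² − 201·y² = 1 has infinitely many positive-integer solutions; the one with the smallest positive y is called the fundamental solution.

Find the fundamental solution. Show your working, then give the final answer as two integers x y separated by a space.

d=201: √d = [14; 5,1,1,1,2,…,1,5,28] (ℓ=14, even), read p_13/q_13
i=0: a=14 ⇒ p=14, q=1
i=1: a=5 ⇒ p=71, q=5
…
i=3: a=1 ⇒ p=156, q=11
…
i=6: a=1 ⇒ p=879, q=62
…
i=12: a=1 ⇒ p=91402, q=6447
i=13: a=5 ⇒ p=515095, q=36332
(x₁, y₁) = (515095, 36332);  515095² − 201·36332² = 1 ✓

515095 36332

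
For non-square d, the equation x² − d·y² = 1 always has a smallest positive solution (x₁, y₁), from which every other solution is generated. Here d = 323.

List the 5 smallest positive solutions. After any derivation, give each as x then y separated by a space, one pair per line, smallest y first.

√323 → a₀=17, period (1,34); ℓ=2 even so k=1
i=0: a=17 ⇒ p=17, q=1
i=1: a=1 ⇒ p=18, q=1
fundamental: x₁=18, y₁=1  (since 324 − 323·1 = 1)
k=2:  x_2 = 18·18+323·1·1 = 647,  y_2 = 18·1+1·18 = 36
k=3:  x_3 = 18·647+323·1·36 = 23274,  y_3 = 18·36+1·647 = 1295
k=4:  x_4 = 18·23274+323·1·1295 = 837217,  y_4 = 18·1295+1·23274 = 46584
k=5:  x_5 = 18·837217+323·1·46584 = 30116538,  y_5 = 18·46584+1·837217 = 1675729

18 1
647 36
23274 1295
837217 46584
30116538 1675729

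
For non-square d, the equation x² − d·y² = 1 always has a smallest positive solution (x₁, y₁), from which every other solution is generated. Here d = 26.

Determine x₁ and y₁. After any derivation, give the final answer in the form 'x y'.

51 10

√26 → a₀=5, period (10); ℓ=1 odd so k=1
step 0: (5, 1)  from 5·(1,0) + (0,1)
step 1: (51, 10)  from 10·(5,1) + (1,0)
(x₁, y₁) = (51, 10);  51² − 26·10² = 1 ✓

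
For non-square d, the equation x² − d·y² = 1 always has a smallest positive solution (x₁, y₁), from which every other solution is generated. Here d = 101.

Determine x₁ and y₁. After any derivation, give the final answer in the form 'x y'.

√101 = [10; 20, …], period ℓ=1 (odd) → k=1
a_0=10:  p_0=10·1+0=10,  q_0=10·0+1=1
a_1=20:  p_1=20·10+1=201,  q_1=20·1+0=20
→ (201, 20).  Check: 201²=40401, 101·20²=40400, difference 1.

201 20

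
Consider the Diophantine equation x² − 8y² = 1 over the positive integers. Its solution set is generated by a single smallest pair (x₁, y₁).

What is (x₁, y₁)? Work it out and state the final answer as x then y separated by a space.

3 1

√8 = [2; 1,4, …], period ℓ=2 (even) → k=1
k=0  a_k=2  p_k/q_k = 2/1
k=1  a_k=1  p_k/q_k = 3/1
(x₁, y₁) = (3, 1);  3² − 8·1² = 1 ✓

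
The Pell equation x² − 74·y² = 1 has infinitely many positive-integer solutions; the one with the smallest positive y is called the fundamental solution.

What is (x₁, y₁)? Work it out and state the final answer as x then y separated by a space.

3699 430

d=74: √d = [8; 1,1,1,1,16] (ℓ=5, odd), read p_9/q_9
a_0=8:  p_0=8·1+0=8,  q_0=8·0+1=1
…
a_2=1:  p_2=1·9+8=17,  q_2=1·1+1=2
a_3=1:  p_3=1·17+9=26,  q_3=1·2+1=3
a_4=1:  p_4=1·26+17=43,  q_4=1·3+2=5
…
a_7=1:  p_7=1·757+714=1471,  q_7=1·88+83=171
a_8=1:  p_8=1·1471+757=2228,  q_8=1·171+88=259
a_9=1:  p_9=1·2228+1471=3699,  q_9=1·259+171=430
(x₁, y₁) = (3699, 430);  3699² − 74·430² = 1 ✓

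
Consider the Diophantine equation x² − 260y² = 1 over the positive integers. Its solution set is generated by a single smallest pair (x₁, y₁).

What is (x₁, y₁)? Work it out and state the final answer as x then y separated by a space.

√260 → a₀=16, period (8,32); ℓ=2 even so k=1
i=0: a=16 ⇒ p=16, q=1
i=1: a=8 ⇒ p=129, q=8
(x₁, y₁) = (129, 8);  129² − 260·8² = 1 ✓

129 8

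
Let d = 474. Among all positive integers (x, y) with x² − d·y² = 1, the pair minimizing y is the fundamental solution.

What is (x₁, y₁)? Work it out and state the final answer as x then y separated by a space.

193549 8890

[21; 1,3,2,1,1,…,3,1,42] for √474; ℓ=14 ⇒ convergent index 13
a_0=21:  p_0=21·1+0=21,  q_0=21·0+1=1
…
a_6=1:  p_6=1·479+283=762,  q_6=1·22+13=35
a_7=6:  p_7=6·762+479=5051,  q_7=6·35+22=232
a_8=1:  p_8=1·5051+762=5813,  q_8=1·232+35=267
a_9=1:  p_9=1·5813+5051=10864,  q_9=1·267+232=499
…
a_11=2:  p_11=2·16677+10864=44218,  q_11=2·766+499=2031
a_12=3:  p_12=3·44218+16677=149331,  q_12=3·2031+766=6859
a_13=1:  p_13=1·149331+44218=193549,  q_13=1·6859+2031=8890
(x₁, y₁) = (193549, 8890);  193549² − 474·8890² = 1 ✓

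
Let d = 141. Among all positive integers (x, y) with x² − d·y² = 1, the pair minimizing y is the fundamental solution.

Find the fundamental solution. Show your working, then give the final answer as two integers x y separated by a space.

95 8

√141 → a₀=11, period (1,6,1,22); ℓ=4 even so k=3
step 0: (11, 1)  from 11·(1,0) + (0,1)
…
step 2: (83, 7)  from 6·(12,1) + (11,1)
step 3: (95, 8)  from 1·(83,7) + (12,1)
→ (95, 8).  Check: 95²=9025, 141·8²=9024, difference 1.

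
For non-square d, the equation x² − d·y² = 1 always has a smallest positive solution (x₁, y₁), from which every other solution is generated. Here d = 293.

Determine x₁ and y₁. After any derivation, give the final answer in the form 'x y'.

d=293: √d = [17; 8,1,1,8,34] (ℓ=5, odd), read p_9/q_9
a_0=17:  p_0=17·1+0=17,  q_0=17·0+1=1
…
a_6=8:  p_6=8·84679+2482=679914,  q_6=8·4947+145=39721
…
a_8=1:  p_8=1·764593+679914=1444507,  q_8=1·44668+39721=84389
a_9=8:  p_9=8·1444507+764593=12320649,  q_9=8·84389+44668=719780
(x₁, y₁) = (12320649, 719780);  12320649² − 293·719780² = 1 ✓

12320649 719780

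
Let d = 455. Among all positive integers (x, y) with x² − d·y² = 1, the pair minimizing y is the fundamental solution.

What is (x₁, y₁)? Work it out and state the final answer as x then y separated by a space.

64 3

d=455: √d = [21; 3,42] (ℓ=2, even), read p_1/q_1
i=0: a=21 ⇒ p=21, q=1
i=1: a=3 ⇒ p=64, q=3
(x₁, y₁) = (64, 3);  64² − 455·3² = 1 ✓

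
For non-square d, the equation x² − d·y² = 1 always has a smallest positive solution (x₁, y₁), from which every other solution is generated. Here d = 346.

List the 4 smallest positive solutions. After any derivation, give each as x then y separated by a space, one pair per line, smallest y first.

√346 = [18; 1,1,1,1,36, …], period ℓ=5 (odd) → k=9
a_0=18:  p_0=18·1+0=18,  q_0=18·0+1=1
a_1=1:  p_1=1·18+1=19,  q_1=1·1+0=1
…
a_3=1:  p_3=1·37+19=56,  q_3=1·2+1=3
a_4=1:  p_4=1·56+37=93,  q_4=1·3+2=5
…
a_6=1:  p_6=1·3404+93=3497,  q_6=1·183+5=188
a_7=1:  p_7=1·3497+3404=6901,  q_7=1·188+183=371
a_8=1:  p_8=1·6901+3497=10398,  q_8=1·371+188=559
a_9=1:  p_9=1·10398+6901=17299,  q_9=1·559+371=930
→ (17299, 930).  Check: 17299²=299255401, 346·930²=299255400, difference 1.
n=2: (17299,930)∘(17299,930) = (17299·17299+346·930·930, 17299·930+930·17299) = (598510801,32176140)
n=3: (598510801,32176140)∘(17299,930) = (17299·598510801+346·930·32176140, 17299·32176140+930·598510801) = (20707276675699,1113230090790)
n=4: (20707276675699,1113230090790)∘(17299,930) = (17299·20707276675699+346·930·1113230090790, 17299·1113230090790+930·20707276675699) = (716430357827323201,38515534648976280)

17299 930
598510801 32176140
20707276675699 1113230090790
716430357827323201 38515534648976280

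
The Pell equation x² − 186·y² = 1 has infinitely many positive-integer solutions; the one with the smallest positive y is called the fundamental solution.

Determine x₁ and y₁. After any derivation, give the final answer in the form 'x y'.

7501 550

√186 → a₀=13, period (1,1,1,3,4,3,1,1,1,26); ℓ=10 even so k=9
a_0=13:  p_0=13·1+0=13,  q_0=13·0+1=1
a_1=1:  p_1=1·13+1=14,  q_1=1·1+0=1
a_2=1:  p_2=1·14+13=27,  q_2=1·1+1=2
a_3=1:  p_3=1·27+14=41,  q_3=1·2+1=3
a_4=3:  p_4=3·41+27=150,  q_4=3·3+2=11
…
a_6=3:  p_6=3·641+150=2073,  q_6=3·47+11=152
…
a_8=1:  p_8=1·2714+2073=4787,  q_8=1·199+152=351
a_9=1:  p_9=1·4787+2714=7501,  q_9=1·351+199=550
fundamental: x₁=7501, y₁=550  (since 56265001 − 186·302500 = 1)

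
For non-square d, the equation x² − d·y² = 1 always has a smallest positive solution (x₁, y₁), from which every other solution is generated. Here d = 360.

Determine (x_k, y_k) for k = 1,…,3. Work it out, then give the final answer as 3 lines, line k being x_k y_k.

19 1
721 38
27379 1443

[18; 1,36] for √360; ℓ=2 ⇒ convergent index 1
k=0  a_k=18  p_k/q_k = 18/1
k=1  a_k=1  p_k/q_k = 19/1
(x₁, y₁) = (19, 1);  19² − 360·1² = 1 ✓
(x_2, y_2) = (19·19 + 360·1·1, 19·1 + 1·19) = (721, 38)
(x_3, y_3) = (19·721 + 360·1·38, 19·38 + 1·721) = (27379, 1443)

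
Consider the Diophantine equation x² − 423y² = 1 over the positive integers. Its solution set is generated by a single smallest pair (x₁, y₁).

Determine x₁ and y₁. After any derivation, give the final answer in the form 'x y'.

d=423: √d = [20; 1,1,3,4,3,1,1,40] (ℓ=8, even), read p_7/q_7
a_0=20:  p_0=20·1+0=20,  q_0=20·0+1=1
…
a_3=3:  p_3=3·41+21=144,  q_3=3·2+1=7
…
a_5=3:  p_5=3·617+144=1995,  q_5=3·30+7=97
a_6=1:  p_6=1·1995+617=2612,  q_6=1·97+30=127
a_7=1:  p_7=1·2612+1995=4607,  q_7=1·127+97=224
(x₁, y₁) = (4607, 224);  4607² − 423·224² = 1 ✓

4607 224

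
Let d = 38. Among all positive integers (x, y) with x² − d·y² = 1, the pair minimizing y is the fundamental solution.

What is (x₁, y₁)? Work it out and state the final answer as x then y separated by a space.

√38 → a₀=6, period (6,12); ℓ=2 even so k=1
a_0=6:  p_0=6·1+0=6,  q_0=6·0+1=1
a_1=6:  p_1=6·6+1=37,  q_1=6·1+0=6
→ (37, 6).  Check: 37²=1369, 38·6²=1368, difference 1.

37 6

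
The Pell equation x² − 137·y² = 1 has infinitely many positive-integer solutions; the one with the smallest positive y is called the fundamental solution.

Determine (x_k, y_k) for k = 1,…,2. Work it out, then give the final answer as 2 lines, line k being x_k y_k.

6083073 519712
74007554246657 6322892069952

√137 = [11; 1,2,2,1,1,2,2,1,22, …], period ℓ=9 (odd) → k=17
step 0: (11, 1)  from 11·(1,0) + (0,1)
step 1: (12, 1)  from 1·(11,1) + (1,0)
step 2: (35, 3)  from 2·(12,1) + (11,1)
step 3: (82, 7)  from 2·(35,3) + (12,1)
step 4: (117, 10)  from 1·(82,7) + (35,3)
step 5: (199, 17)  from 1·(117,10) + (82,7)
…
step 7: (1229, 105)  from 2·(515,44) + (199,17)
step 8: (1744, 149)  from 1·(1229,105) + (515,44)
step 9: (39597, 3383)  from 22·(1744,149) + (1229,105)
step 10: (41341, 3532)  from 1·(39597,3383) + (1744,149)
step 11: (122279, 10447)  from 2·(41341,3532) + (39597,3383)
step 12: (285899, 24426)  from 2·(122279,10447) + (41341,3532)
…
step 15: (1796332, 153471)  from 2·(694077,59299) + (408178,34873)
step 16: (4286741, 366241)  from 2·(1796332,153471) + (694077,59299)
step 17: (6083073, 519712)  from 1·(4286741,366241) + (1796332,153471)
→ (6083073, 519712).  Check: 6083073²=37003777123329, 137·519712²=37003777123328, difference 1.
n=2: (6083073,519712)∘(6083073,519712) = (6083073·6083073+137·519712·519712, 6083073·519712+519712·6083073) = (74007554246657,6322892069952)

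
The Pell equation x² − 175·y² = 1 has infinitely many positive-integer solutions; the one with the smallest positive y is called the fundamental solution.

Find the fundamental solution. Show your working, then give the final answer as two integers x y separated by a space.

2024 153

d=175: √d = [13; 4,2,1,2,4,26] (ℓ=6, even), read p_5/q_5
i=0: a=13 ⇒ p=13, q=1
i=1: a=4 ⇒ p=53, q=4
i=2: a=2 ⇒ p=119, q=9
…
i=4: a=2 ⇒ p=463, q=35
i=5: a=4 ⇒ p=2024, q=153
(x₁, y₁) = (2024, 153);  2024² − 175·153² = 1 ✓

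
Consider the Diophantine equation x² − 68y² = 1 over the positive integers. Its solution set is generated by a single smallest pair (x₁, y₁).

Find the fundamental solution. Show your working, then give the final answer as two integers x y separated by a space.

33 4

d=68: √d = [8; 4,16] (ℓ=2, even), read p_1/q_1
i=0: a=8 ⇒ p=8, q=1
i=1: a=4 ⇒ p=33, q=4
(x₁, y₁) = (33, 4);  33² − 68·4² = 1 ✓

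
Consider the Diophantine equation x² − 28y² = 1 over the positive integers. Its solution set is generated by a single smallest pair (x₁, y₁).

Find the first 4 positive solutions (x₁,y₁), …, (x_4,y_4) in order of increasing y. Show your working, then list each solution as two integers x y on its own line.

√28 → a₀=5, period (3,2,3,10); ℓ=4 even so k=3
k=0  a_k=5  p_k/q_k = 5/1
k=1  a_k=3  p_k/q_k = 16/3
k=2  a_k=2  p_k/q_k = 37/7
k=3  a_k=3  p_k/q_k = 127/24
(x₁, y₁) = (127, 24);  127² − 28·24² = 1 ✓
k=2:  x_2 = 127·127+28·24·24 = 32257,  y_2 = 127·24+24·127 = 6096
k=3:  x_3 = 127·32257+28·24·6096 = 8193151,  y_3 = 127·6096+24·32257 = 1548360
k=4:  x_4 = 127·8193151+28·24·1548360 = 2081028097,  y_4 = 127·1548360+24·8193151 = 393277344

127 24
32257 6096
8193151 1548360
2081028097 393277344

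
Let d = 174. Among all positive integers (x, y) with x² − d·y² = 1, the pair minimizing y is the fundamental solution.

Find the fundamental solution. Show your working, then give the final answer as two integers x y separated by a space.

1451 110

√174 = [13; 5,4,5,26, …], period ℓ=4 (even) → k=3
step 0: (13, 1)  from 13·(1,0) + (0,1)
step 1: (66, 5)  from 5·(13,1) + (1,0)
step 2: (277, 21)  from 4·(66,5) + (13,1)
step 3: (1451, 110)  from 5·(277,21) + (66,5)
fundamental: x₁=1451, y₁=110  (since 2105401 − 174·12100 = 1)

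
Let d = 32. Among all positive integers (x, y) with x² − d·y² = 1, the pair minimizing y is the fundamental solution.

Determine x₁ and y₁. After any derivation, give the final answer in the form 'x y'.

17 3

√32 = [5; 1,1,1,10, …], period ℓ=4 (even) → k=3
i=0: a=5 ⇒ p=5, q=1
i=1: a=1 ⇒ p=6, q=1
i=2: a=1 ⇒ p=11, q=2
i=3: a=1 ⇒ p=17, q=3
fundamental: x₁=17, y₁=3  (since 289 − 32·9 = 1)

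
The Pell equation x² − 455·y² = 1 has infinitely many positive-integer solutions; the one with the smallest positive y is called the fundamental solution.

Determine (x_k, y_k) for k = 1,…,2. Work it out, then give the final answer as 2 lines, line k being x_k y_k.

[21; 3,42] for √455; ℓ=2 ⇒ convergent index 1
i=0: a=21 ⇒ p=21, q=1
i=1: a=3 ⇒ p=64, q=3
(x₁, y₁) = (64, 3);  64² − 455·3² = 1 ✓
k=2:  x_2 = 64·64+455·3·3 = 8191,  y_2 = 64·3+3·64 = 384

64 3
8191 384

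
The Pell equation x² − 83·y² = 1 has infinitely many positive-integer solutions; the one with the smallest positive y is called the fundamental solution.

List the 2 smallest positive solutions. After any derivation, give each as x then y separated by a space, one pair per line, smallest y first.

[9; 9,18] for √83; ℓ=2 ⇒ convergent index 1
step 0: (9, 1)  from 9·(1,0) + (0,1)
step 1: (82, 9)  from 9·(9,1) + (1,0)
(x₁, y₁) = (82, 9);  82² − 83·9² = 1 ✓
(82+9√83)^2 = 13447 + 1476√83

82 9
13447 1476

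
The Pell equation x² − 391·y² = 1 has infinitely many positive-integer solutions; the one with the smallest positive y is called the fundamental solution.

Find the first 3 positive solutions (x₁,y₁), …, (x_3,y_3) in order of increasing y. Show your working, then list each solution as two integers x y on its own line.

7338680 371133
107712448284799 5447252648880
1580934379957370111960 79951288138564985667

[19; 1,3,2,2,1,…,3,1,38] for √391; ℓ=16 ⇒ convergent index 15
a_0=19:  p_0=19·1+0=19,  q_0=19·0+1=1
a_1=1:  p_1=1·19+1=20,  q_1=1·1+0=1
a_2=3:  p_2=3·20+19=79,  q_2=3·1+1=4
…
a_8=19:  p_8=19·2709+1048=52519,  q_8=19·137+53=2656
…
a_14=3:  p_14=3·1660597+696292=5678083,  q_14=3·83980+35213=287153
a_15=1:  p_15=1·5678083+1660597=7338680,  q_15=1·287153+83980=371133
→ (7338680, 371133).  Check: 7338680²=53856224142400, 391·371133²=53856224142399, difference 1.
k=2:  x_2 = 7338680·7338680+391·371133·371133 = 107712448284799,  y_2 = 7338680·371133+371133·7338680 = 5447252648880
k=3:  x_3 = 7338680·107712448284799+391·371133·5447252648880 = 1580934379957370111960,  y_3 = 7338680·5447252648880+371133·107712448284799 = 79951288138564985667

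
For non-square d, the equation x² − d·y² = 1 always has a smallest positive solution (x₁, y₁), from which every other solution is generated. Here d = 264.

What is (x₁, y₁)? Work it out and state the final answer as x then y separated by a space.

√264 = [16; 4,32, …], period ℓ=2 (even) → k=1
k=0  a_k=16  p_k/q_k = 16/1
k=1  a_k=4  p_k/q_k = 65/4
fundamental: x₁=65, y₁=4  (since 4225 − 264·16 = 1)

65 4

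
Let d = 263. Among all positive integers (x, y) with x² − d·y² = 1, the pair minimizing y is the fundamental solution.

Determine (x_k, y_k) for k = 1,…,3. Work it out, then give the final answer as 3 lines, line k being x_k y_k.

√263 = [16; 4,1,1,1,1,15,1,1,1,1,4,32, …], period ℓ=12 (even) → k=11
i=0: a=16 ⇒ p=16, q=1
…
i=8: a=1 ⇒ p=12017, q=741
…
i=10: a=1 ⇒ p=30229, q=1864
i=11: a=4 ⇒ p=139128, q=8579
(x₁, y₁) = (139128, 8579);  139128² − 263·8579² = 1 ✓
(x_2, y_2) = (139128·139128 + 263·8579·8579, 139128·8579 + 8579·139128) = (38713200767, 2387158224)
(x_3, y_3) = (139128·38713200767 + 263·8579·2387158224, 139128·2387158224 + 8579·38713200767) = (10772180392483224, 664241098768765)

139128 8579
38713200767 2387158224
10772180392483224 664241098768765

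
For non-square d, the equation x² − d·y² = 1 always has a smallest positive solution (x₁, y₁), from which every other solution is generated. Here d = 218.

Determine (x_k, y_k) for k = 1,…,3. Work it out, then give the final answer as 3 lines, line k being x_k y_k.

126003 8534
31753512017 2150619204
8002075549230099 541968943114690

[14; 1,3,3,1,28] for √218; ℓ=5 ⇒ convergent index 9
i=0: a=14 ⇒ p=14, q=1
i=1: a=1 ⇒ p=15, q=1
i=2: a=3 ⇒ p=59, q=4
i=3: a=3 ⇒ p=192, q=13
i=4: a=1 ⇒ p=251, q=17
i=5: a=28 ⇒ p=7220, q=489
i=6: a=1 ⇒ p=7471, q=506
i=7: a=3 ⇒ p=29633, q=2007
i=8: a=3 ⇒ p=96370, q=6527
i=9: a=1 ⇒ p=126003, q=8534
(x₁, y₁) = (126003, 8534);  126003² − 218·8534² = 1 ✓
(126003+8534√218)^2 = 31753512017 + 2150619204√218
(126003+8534√218)^3 = 8002075549230099 + 541968943114690√218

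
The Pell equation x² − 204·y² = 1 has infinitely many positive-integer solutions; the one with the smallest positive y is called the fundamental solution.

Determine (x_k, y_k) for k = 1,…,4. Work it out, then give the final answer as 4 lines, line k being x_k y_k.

√204 = [14; 3,1,1,6,1,1,3,28, …], period ℓ=8 (even) → k=7
i=0: a=14 ⇒ p=14, q=1
…
i=2: a=1 ⇒ p=57, q=4
…
i=6: a=1 ⇒ p=1414, q=99
i=7: a=3 ⇒ p=4999, q=350
→ (4999, 350).  Check: 4999²=24990001, 204·350²=24990000, difference 1.
(x_2, y_2) = (4999·4999 + 204·350·350, 4999·350 + 350·4999) = (49980001, 3499300)
(x_3, y_3) = (4999·49980001 + 204·350·3499300, 4999·3499300 + 350·49980001) = (499700044999, 34986001050)
(x_4, y_4) = (4999·499700044999 + 204·350·34986001050, 4999·34986001050 + 350·499700044999) = (4996000999920001, 349790034998600)

4999 350
49980001 3499300
499700044999 34986001050
4996000999920001 349790034998600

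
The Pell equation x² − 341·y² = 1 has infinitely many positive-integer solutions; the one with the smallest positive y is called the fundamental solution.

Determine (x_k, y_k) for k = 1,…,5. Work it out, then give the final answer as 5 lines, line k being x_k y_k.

√341 → a₀=18, period (2,6,1,8,2,…,6,2,36); ℓ=14 even so k=13
i=0: a=18 ⇒ p=18, q=1
…
i=3: a=1 ⇒ p=277, q=15
i=4: a=8 ⇒ p=2456, q=133
i=5: a=2 ⇒ p=5189, q=281
…
i=7: a=2 ⇒ p=20479, q=1109
i=8: a=1 ⇒ p=28124, q=1523
i=9: a=2 ⇒ p=76727, q=4155
i=10: a=8 ⇒ p=641940, q=34763
i=11: a=1 ⇒ p=718667, q=38918
i=12: a=6 ⇒ p=4953942, q=268271
i=13: a=2 ⇒ p=10626551, q=575460
fundamental: x₁=10626551, y₁=575460  (since 112923586155601 − 341·331154211600 = 1)
n=2: (10626551,575460)∘(10626551,575460) = (10626551·10626551+341·575460·575460, 10626551·575460+575460·10626551) = (225847172311201,12230310076920)
n=3: (225847172311201,12230310076920)∘(10626551,575460) = (10626551·225847172311201+341·575460·12230310076920, 10626551·12230310076920+575460·225847172311201) = (4799952989541519968951,259932027556408030380)
n=4: (4799952989541519968951,259932027556408030380)∘(10626551,575460) = (10626551·4799952989541519968951+341·575460·259932027556408030380, 10626551·259932027556408030380+575460·4799952989541519968951) = (102013890481930631287980124801,5524361894723138392975161840)
n=5: (102013890481930631287980124801,5524361894723138392975161840)∘(10626551,575460) = (10626551·102013890481930631287980124801+341·575460·5524361894723138392975161840, 10626551·5524361894723138392975161840+575460·102013890481930631287980124801) = (2168111619829296063734843424848413751,117409826833463862093989641643997300)

10626551 575460
225847172311201 12230310076920
4799952989541519968951 259932027556408030380
102013890481930631287980124801 5524361894723138392975161840
2168111619829296063734843424848413751 117409826833463862093989641643997300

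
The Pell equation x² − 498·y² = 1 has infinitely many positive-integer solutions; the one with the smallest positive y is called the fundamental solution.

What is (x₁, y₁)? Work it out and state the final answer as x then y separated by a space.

[22; 3,6,22,6,3,44] for √498; ℓ=6 ⇒ convergent index 5
k=0  a_k=22  p_k/q_k = 22/1
k=1  a_k=3  p_k/q_k = 67/3
k=2  a_k=6  p_k/q_k = 424/19
k=3  a_k=22  p_k/q_k = 9395/421
k=4  a_k=6  p_k/q_k = 56794/2545
k=5  a_k=3  p_k/q_k = 179777/8056
(x₁, y₁) = (179777, 8056);  179777² − 498·8056² = 1 ✓

179777 8056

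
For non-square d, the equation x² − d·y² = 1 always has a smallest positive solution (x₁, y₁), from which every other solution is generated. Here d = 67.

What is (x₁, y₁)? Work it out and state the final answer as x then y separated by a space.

[8; 5,2,1,1,7,1,1,2,5,16] for √67; ℓ=10 ⇒ convergent index 9
k=0  a_k=8  p_k/q_k = 8/1
k=1  a_k=5  p_k/q_k = 41/5
k=2  a_k=2  p_k/q_k = 90/11
…
k=4  a_k=1  p_k/q_k = 221/27
k=5  a_k=7  p_k/q_k = 1678/205
…
k=8  a_k=2  p_k/q_k = 9053/1106
k=9  a_k=5  p_k/q_k = 48842/5967
→ (48842, 5967).  Check: 48842²=2385540964, 67·5967²=2385540963, difference 1.

48842 5967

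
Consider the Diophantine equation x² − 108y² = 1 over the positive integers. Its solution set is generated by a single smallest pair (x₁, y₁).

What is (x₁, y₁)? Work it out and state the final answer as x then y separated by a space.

√108 = [10; 2,1,1,4,1,1,2,20, …], period ℓ=8 (even) → k=7
k=0  a_k=10  p_k/q_k = 10/1
…
k=3  a_k=1  p_k/q_k = 52/5
k=4  a_k=4  p_k/q_k = 239/23
…
k=6  a_k=1  p_k/q_k = 530/51
k=7  a_k=2  p_k/q_k = 1351/130
(x₁, y₁) = (1351, 130);  1351² − 108·130² = 1 ✓

1351 130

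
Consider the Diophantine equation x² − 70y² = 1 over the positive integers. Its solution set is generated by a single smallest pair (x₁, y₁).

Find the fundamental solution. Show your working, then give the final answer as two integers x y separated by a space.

d=70: √d = [8; 2,1,2,1,2,16] (ℓ=6, even), read p_5/q_5
a_0=8:  p_0=8·1+0=8,  q_0=8·0+1=1
a_1=2:  p_1=2·8+1=17,  q_1=2·1+0=2
a_2=1:  p_2=1·17+8=25,  q_2=1·2+1=3
…
a_4=1:  p_4=1·67+25=92,  q_4=1·8+3=11
a_5=2:  p_5=2·92+67=251,  q_5=2·11+8=30
fundamental: x₁=251, y₁=30  (since 63001 − 70·900 = 1)

251 30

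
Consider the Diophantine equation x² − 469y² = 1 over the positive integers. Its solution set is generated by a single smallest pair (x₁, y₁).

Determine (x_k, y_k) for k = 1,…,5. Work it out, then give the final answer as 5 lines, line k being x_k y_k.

137215 6336
37655912449 1738788480
10333912053241855 477175722560064
2835935484733506355201 130951333540419575040
778265775065082237004568575 35936974463020168255667136

d=469: √d = [21; 1,1,1,10,6,10,1,1,1,42] (ℓ=10, even), read p_9/q_9
a_0=21:  p_0=21·1+0=21,  q_0=21·0+1=1
…
a_5=6:  p_5=6·693+65=4223,  q_5=6·32+3=195
…
a_8=1:  p_8=1·47146+42923=90069,  q_8=1·2177+1982=4159
a_9=1:  p_9=1·90069+47146=137215,  q_9=1·4159+2177=6336
fundamental: x₁=137215, y₁=6336  (since 18827956225 − 469·40144896 = 1)
(137215+6336√469)^2 = 37655912449 + 1738788480√469
(137215+6336√469)^3 = 10333912053241855 + 477175722560064√469
(137215+6336√469)^4 = 2835935484733506355201 + 130951333540419575040√469
(137215+6336√469)^5 = 778265775065082237004568575 + 35936974463020168255667136√469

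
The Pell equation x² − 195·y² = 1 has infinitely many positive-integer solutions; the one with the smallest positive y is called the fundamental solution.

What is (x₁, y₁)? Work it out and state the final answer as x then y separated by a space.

14 1

d=195: √d = [13; 1,26] (ℓ=2, even), read p_1/q_1
i=0: a=13 ⇒ p=13, q=1
i=1: a=1 ⇒ p=14, q=1
fundamental: x₁=14, y₁=1  (since 196 − 195·1 = 1)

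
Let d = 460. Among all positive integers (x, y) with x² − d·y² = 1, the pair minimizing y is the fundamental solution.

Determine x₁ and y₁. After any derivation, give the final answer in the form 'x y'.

2535751 118230

√460 = [21; 2,4,3,1,2,10,2,1,3,4,2,42, …], period ℓ=12 (even) → k=11
a_0=21:  p_0=21·1+0=21,  q_0=21·0+1=1
…
a_2=4:  p_2=4·43+21=193,  q_2=4·2+1=9
a_3=3:  p_3=3·193+43=622,  q_3=3·9+2=29
…
a_8=1:  p_8=1·48922+23335=72257,  q_8=1·2281+1088=3369
…
a_10=4:  p_10=4·265693+72257=1135029,  q_10=4·12388+3369=52921
a_11=2:  p_11=2·1135029+265693=2535751,  q_11=2·52921+12388=118230
fundamental: x₁=2535751, y₁=118230  (since 6430033134001 − 460·13978332900 = 1)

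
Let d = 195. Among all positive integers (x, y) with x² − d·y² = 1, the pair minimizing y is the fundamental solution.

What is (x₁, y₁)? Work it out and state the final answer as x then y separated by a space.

[13; 1,26] for √195; ℓ=2 ⇒ convergent index 1
i=0: a=13 ⇒ p=13, q=1
i=1: a=1 ⇒ p=14, q=1
fundamental: x₁=14, y₁=1  (since 196 − 195·1 = 1)

14 1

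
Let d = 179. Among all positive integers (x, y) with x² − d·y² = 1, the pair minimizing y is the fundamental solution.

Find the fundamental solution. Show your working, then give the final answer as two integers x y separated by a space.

√179 → a₀=13, period (2,1,1,1,3,…,1,2,26); ℓ=14 even so k=13
step 0: (13, 1)  from 13·(1,0) + (0,1)
…
step 12: (1588459, 118727)  from 1·(1013292,75737) + (575167,42990)
step 13: (4190210, 313191)  from 2·(1588459,118727) + (1013292,75737)
(x₁, y₁) = (4190210, 313191);  4190210² − 179·313191² = 1 ✓

4190210 313191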